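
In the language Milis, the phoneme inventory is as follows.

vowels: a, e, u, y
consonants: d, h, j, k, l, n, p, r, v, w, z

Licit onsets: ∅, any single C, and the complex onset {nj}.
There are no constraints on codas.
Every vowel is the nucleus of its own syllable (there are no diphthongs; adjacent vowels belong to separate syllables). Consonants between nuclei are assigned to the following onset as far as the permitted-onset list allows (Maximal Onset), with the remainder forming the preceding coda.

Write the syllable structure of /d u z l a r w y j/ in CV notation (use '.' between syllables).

CVC.CVC.CVC

Nuclei (vowels): u, a, y → 3 syllables.
V1 /u/ – V2 /a/: cluster /zl/ — the longest permitted-onset suffix is /l/; onset = /l/, preceding coda = /z/.
V2 /a/ – V3 /y/: /rw/ splits as /r/ + /w/ (/w/ is the longest suffix that is a licit onset).
So the parse is duz.lar.wyj.
Mapping each syllable to C/V: /duz/ → CVC, /lar/ → CVC, /wyj/ → CVC.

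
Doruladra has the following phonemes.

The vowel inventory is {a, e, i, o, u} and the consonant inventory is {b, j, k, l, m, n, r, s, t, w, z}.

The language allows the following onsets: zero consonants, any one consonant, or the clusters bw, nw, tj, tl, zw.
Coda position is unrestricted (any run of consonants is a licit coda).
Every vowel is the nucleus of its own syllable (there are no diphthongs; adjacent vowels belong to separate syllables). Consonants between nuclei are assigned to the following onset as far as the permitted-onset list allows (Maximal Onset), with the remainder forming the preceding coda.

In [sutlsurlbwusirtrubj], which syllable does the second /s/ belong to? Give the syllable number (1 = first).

Vowels present: u, u, u, i, u; each is a nucleus, giving 5 syllables.
σ1/σ2 boundary: /tls/ — longest licit onset from the right is /s/, leaving /tl/ as coda.
σ2/σ3 boundary: /rlbw/ splits as /rl/ + /bw/ (/bw/ is the longest suffix that is a licit onset).
σ3/σ4 boundary: /s/ → onset of the next syllable (single consonants are always licit onsets).
σ4/σ5 boundary: cluster /rtr/ — the longest permitted-onset suffix is /r/; onset = /r/, preceding coda = /rt/.
Result: sutl.surl.bwu.sirt.rubj.
The second /s/ is in the onset of syllable 2 (/surl/).

2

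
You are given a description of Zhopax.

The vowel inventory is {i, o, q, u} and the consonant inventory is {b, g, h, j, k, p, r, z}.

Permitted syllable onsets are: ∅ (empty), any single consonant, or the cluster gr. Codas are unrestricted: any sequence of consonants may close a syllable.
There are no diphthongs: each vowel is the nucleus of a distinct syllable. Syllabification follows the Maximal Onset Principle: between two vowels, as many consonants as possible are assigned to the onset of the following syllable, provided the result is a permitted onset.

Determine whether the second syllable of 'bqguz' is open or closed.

Vowels present: q, u; each is a nucleus, giving 2 syllables.
/q…u/ gap (V1→V2): /g/ is a single consonant, so it becomes the next onset.
Syllabification: bq.guz.
Syllable 2 is /guz/ with coda /z/, so it is closed.

closed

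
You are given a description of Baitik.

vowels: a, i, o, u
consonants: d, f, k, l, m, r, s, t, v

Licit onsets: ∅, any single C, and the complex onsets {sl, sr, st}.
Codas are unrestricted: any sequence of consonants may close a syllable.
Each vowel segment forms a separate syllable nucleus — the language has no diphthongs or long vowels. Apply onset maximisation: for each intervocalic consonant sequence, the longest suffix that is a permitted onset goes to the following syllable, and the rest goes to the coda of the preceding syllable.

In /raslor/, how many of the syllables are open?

The vowels are a, o — 2 nuclei, so 2 syllables.
Between /a/ (V1) and /o/ (V2): /sl/ — entire cluster is a permitted onset → onset /sl/, coda ∅.
Result: ra.slor.
Classifying each syllable: /ra/ (open), /slor/ (closed).
Open syllables: 1.

1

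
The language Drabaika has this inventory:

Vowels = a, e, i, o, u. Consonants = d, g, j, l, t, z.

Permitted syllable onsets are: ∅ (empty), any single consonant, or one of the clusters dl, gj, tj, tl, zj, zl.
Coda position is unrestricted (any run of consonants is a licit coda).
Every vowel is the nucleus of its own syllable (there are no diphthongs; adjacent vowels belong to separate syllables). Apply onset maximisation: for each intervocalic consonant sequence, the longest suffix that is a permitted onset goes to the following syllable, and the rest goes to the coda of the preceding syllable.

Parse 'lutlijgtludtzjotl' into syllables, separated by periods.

Nuclei (vowels): u, i, u, o → 4 syllables.
/u…i/ gap (V1→V2): /tl/ is a licit onset in full, so it all attaches to the next syllable.
/i…u/ gap (V2→V3): /jgtl/; trying suffixes from longest down, /tl/ is the first permitted one, so coda /jg/ | onset /tl/.
/u…o/ gap (V3→V4): /dtzj/ — longest licit onset from the right is /zj/, leaving /dt/ as coda.

lu.tlijg.tludt.zjotl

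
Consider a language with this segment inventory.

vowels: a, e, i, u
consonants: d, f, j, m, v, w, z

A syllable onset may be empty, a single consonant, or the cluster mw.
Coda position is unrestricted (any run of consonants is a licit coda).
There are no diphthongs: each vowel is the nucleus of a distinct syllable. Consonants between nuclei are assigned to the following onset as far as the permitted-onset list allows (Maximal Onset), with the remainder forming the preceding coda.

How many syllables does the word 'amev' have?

2

The vowels are a, e — 2 nuclei, so 2 syllables.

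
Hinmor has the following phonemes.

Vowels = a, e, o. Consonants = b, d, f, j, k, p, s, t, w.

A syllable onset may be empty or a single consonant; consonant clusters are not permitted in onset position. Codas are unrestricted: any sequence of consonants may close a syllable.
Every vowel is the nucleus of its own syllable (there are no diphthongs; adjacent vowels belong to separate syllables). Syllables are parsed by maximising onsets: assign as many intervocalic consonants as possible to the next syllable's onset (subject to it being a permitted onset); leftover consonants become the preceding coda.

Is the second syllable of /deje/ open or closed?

Vowels present: e, e; each is a nucleus, giving 2 syllables.
V1 /e/ – V2 /e/: /j/ → onset of the next syllable (single consonants are always licit onsets).
Result: de.je.
Syllable 2 is /je/; it ends in its nucleus with no coda, so it is open.

open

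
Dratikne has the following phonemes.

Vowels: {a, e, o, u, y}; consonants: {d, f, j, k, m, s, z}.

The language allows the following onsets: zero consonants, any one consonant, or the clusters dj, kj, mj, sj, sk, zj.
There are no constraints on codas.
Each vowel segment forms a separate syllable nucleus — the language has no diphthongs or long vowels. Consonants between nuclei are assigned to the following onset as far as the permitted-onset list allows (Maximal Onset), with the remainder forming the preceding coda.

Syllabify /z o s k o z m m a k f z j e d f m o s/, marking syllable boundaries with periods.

The vowels are o, o, a, e, o — 5 nuclei, so 5 syllables.
Between /o/ (V1) and /o/ (V2): /sk/ — entire cluster is a permitted onset → onset /sk/, coda ∅.
Between /o/ (V2) and /a/ (V3): cluster /zmm/ — the longest permitted-onset suffix is /m/; onset = /m/, preceding coda = /zm/.
Between /a/ (V3) and /e/ (V4): /kfzj/; trying suffixes from longest down, /zj/ is the first permitted one, so coda /kf/ | onset /zj/.
Between /e/ (V4) and /o/ (V5): /dfm/ splits as /df/ + /m/ (/m/ is the longest suffix that is a licit onset).

zo.skozm.makf.zjedf.mos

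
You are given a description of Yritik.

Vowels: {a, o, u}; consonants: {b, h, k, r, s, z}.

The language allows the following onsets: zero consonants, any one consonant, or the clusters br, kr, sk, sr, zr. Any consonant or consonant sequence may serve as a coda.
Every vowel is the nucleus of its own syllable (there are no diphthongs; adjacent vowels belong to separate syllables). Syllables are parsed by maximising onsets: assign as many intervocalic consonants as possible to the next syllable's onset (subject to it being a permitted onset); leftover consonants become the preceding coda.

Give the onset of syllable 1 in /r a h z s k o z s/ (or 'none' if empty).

r

The vowels are a, o — 2 nuclei, so 2 syllables.
σ1/σ2 boundary: cluster /hzsk/ — the longest permitted-onset suffix is /sk/; onset = /sk/, preceding coda = /hz/.
Result: rahz.skozs.
Syllable 1 is /rahz/: onset /r/, nucleus /a/, coda /hz/.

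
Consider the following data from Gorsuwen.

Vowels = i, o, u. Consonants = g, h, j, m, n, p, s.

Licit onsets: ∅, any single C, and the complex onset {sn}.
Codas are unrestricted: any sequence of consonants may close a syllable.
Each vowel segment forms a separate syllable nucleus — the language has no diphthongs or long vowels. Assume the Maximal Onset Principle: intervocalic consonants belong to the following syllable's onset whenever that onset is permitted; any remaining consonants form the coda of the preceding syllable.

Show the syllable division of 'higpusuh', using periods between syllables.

hig.pu.suh

The vowels are i, u, u — 3 nuclei, so 3 syllables.
Between /i/ (V1) and /u/ (V2): /gp/ — longest licit onset from the right is /p/, leaving /g/ as coda.
Between /u/ (V2) and /u/ (V3): just /s/ — single C goes to the following onset.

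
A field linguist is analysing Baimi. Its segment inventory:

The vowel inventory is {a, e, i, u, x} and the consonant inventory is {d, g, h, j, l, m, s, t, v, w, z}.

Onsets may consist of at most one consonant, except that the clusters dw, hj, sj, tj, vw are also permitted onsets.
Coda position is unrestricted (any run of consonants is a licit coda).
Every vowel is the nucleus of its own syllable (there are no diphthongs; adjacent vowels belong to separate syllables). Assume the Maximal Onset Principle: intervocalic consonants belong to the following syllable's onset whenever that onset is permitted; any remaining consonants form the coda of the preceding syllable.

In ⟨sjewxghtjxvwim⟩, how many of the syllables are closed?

2

Vowels present: e, x, x, i; each is a nucleus, giving 4 syllables.
V1 /e/ – V2 /x/: /w/ → onset of the next syllable (single consonants are always licit onsets).
V2 /x/ – V3 /x/: cluster /ghtj/ — the longest permitted-onset suffix is /tj/; onset = /tj/, preceding coda = /gh/.
V3 /x/ – V4 /i/: /vw/ — entire cluster is a permitted onset → onset /vw/, coda ∅.
Putting it together: sje.wxgh.tjx.vwim.
Classifying each syllable: /sje/ (open), /wxgh/ (closed), /tjx/ (open), /vwim/ (closed).
Closed syllables: 2.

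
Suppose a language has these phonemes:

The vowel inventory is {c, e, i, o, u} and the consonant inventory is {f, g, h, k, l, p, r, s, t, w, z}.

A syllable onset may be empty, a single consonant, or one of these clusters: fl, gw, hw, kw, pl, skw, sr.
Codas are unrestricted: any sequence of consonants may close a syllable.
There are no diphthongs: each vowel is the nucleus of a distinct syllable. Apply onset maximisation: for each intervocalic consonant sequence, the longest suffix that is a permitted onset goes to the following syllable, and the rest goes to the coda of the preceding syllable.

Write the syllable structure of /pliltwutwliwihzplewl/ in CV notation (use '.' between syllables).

Vowels present: i, u, i, i, e; each is a nucleus, giving 5 syllables.
Between /i/ (V1) and /u/ (V2): cluster /ltw/ — the longest permitted-onset suffix is /w/; onset = /w/, preceding coda = /lt/.
Between /u/ (V2) and /i/ (V3): /twl/ splits as /tw/ + /l/ (/l/ is the longest suffix that is a licit onset).
Between /i/ (V3) and /i/ (V4): /w/ is a single consonant, so it becomes the next onset.
Between /i/ (V4) and /e/ (V5): cluster /hzpl/ — the longest permitted-onset suffix is /pl/; onset = /pl/, preceding coda = /hz/.
Putting it together: plilt.wutw.li.wihz.plewl.
Mapping each syllable to C/V: /plilt/ → CCVCC, /wutw/ → CVCC, /li/ → CV, /wihz/ → CVCC, /plewl/ → CCVCC.

CCVCC.CVCC.CV.CVCC.CCVCC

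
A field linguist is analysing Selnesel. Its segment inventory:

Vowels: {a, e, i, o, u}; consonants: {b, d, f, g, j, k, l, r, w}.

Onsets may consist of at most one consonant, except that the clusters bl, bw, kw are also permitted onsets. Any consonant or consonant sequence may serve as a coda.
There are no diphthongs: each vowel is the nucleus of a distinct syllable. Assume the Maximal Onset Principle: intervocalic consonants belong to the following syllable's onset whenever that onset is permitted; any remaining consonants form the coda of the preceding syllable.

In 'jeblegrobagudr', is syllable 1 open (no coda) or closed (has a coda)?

Nuclei (vowels): e, e, o, a, u → 5 syllables.
σ1/σ2 boundary: cluster /bl/ — /bl/ is itself a permitted onset, so the whole cluster goes right; preceding coda = ∅.
σ2/σ3 boundary: /gr/; trying suffixes from longest down, /r/ is the first permitted one, so coda /g/ | onset /r/.
σ3/σ4 boundary: /b/ is a single consonant, so it becomes the next onset.
σ4/σ5 boundary: /g/ → onset of the next syllable (single consonants are always licit onsets).
Syllabification: je.bleg.ro.ba.gudr.
Syllable 1 is /je/; it ends in its nucleus with no coda, so it is open.

open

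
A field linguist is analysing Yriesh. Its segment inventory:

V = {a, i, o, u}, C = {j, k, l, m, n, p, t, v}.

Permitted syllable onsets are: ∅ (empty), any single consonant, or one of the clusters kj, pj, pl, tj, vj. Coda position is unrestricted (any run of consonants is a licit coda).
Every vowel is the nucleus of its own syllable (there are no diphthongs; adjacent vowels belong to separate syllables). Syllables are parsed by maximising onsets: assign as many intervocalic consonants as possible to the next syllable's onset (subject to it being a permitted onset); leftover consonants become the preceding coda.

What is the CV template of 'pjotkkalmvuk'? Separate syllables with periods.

CCVCC.CVCC.CVC

The vowels are o, a, u — 3 nuclei, so 3 syllables.
Between /o/ (V1) and /a/ (V2): cluster /tkk/ — the longest permitted-onset suffix is /k/; onset = /k/, preceding coda = /tk/.
Between /a/ (V2) and /u/ (V3): cluster /lmv/ — the longest permitted-onset suffix is /v/; onset = /v/, preceding coda = /lm/.
Syllabification: pjotk.kalm.vuk.
Mapping each syllable to C/V: /pjotk/ → CCVCC, /kalm/ → CVCC, /vuk/ → CVC.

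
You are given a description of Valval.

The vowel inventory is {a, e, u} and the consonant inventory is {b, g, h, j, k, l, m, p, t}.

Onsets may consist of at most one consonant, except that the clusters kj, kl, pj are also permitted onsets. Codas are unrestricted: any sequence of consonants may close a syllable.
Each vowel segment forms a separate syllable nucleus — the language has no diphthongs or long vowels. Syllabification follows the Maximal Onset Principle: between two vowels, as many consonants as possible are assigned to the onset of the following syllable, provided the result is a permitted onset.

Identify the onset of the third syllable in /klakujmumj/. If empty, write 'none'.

m

The vowels are a, u, u — 3 nuclei, so 3 syllables.
/a…u/ gap (V1→V2): just /k/ — single C goes to the following onset.
/u…u/ gap (V2→V3): /jm/; trying suffixes from longest down, /m/ is the first permitted one, so coda /j/ | onset /m/.
Putting it together: kla.kuj.mumj.
Syllable 3 is /mumj/: onset /m/, nucleus /u/, coda /mj/.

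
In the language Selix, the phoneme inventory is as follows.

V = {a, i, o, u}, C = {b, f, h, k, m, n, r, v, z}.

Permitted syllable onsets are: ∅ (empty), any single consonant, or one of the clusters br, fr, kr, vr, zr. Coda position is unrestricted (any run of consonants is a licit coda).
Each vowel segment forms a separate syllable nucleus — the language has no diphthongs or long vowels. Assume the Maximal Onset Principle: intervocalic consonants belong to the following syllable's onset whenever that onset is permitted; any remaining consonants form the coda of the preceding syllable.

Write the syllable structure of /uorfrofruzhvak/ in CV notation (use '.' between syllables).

V.VC.CCV.CCVCC.CVC

The vowels are u, o, o, u, a — 5 nuclei, so 5 syllables.
/u…o/ gap (V1→V2): hiatus — the boundary sits between the two vowels.
/o…o/ gap (V2→V3): /rfr/ splits as /r/ + /fr/ (/fr/ is the longest suffix that is a licit onset).
/o…u/ gap (V3→V4): cluster /fr/ — /fr/ is itself a permitted onset, so the whole cluster goes right; preceding coda = ∅.
/u…a/ gap (V4→V5): /zhv/ splits as /zh/ + /v/ (/v/ is the longest suffix that is a licit onset).
Putting it together: u.or.fro.fruzh.vak.
Mapping each syllable to C/V: /u/ → V, /or/ → VC, /fro/ → CCV, /fruzh/ → CCVCC, /vak/ → CVC.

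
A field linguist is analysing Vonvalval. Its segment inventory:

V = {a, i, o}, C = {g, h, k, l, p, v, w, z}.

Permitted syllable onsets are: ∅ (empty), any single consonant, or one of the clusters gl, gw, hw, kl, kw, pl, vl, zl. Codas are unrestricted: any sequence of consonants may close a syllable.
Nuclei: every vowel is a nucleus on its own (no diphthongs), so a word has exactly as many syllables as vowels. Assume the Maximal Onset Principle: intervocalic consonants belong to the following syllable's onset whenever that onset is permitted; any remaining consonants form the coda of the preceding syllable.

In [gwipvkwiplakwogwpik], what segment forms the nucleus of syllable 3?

Vowels present: i, i, a, o, i; each is a nucleus, giving 5 syllables.
The third nucleus (vowel 3 from the left) is /a/.

a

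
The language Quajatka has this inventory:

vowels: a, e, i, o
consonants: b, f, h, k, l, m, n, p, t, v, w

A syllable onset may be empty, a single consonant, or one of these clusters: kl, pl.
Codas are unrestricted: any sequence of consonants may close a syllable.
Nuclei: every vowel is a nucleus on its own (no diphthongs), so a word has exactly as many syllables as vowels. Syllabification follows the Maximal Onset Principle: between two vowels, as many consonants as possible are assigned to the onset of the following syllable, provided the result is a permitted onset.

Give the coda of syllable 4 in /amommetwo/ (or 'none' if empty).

Vowels present: a, o, e, o; each is a nucleus, giving 4 syllables.
/a…o/ gap (V1→V2): just /m/ — single C goes to the following onset.
/o…e/ gap (V2→V3): /mm/; trying suffixes from longest down, /m/ is the first permitted one, so coda /m/ | onset /m/.
/e…o/ gap (V3→V4): /tw/; trying suffixes from longest down, /w/ is the first permitted one, so coda /t/ | onset /w/.
Putting it together: a.mom.met.wo.
Syllable 4 is /wo/: onset /w/, nucleus /o/, coda ∅.

none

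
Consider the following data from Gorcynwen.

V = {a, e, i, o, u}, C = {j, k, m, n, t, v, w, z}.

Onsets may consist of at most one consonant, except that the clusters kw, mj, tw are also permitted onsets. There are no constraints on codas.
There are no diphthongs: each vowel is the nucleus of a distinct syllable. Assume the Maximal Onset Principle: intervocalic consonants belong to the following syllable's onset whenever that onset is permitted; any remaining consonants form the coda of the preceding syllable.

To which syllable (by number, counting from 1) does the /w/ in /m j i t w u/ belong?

Vowels present: i, u; each is a nucleus, giving 2 syllables.
V1 /i/ – V2 /u/: cluster /tw/ — /tw/ is itself a permitted onset, so the whole cluster goes right; preceding coda = ∅.
Putting it together: mji.twu.
The /w/ is in the onset of syllable 2 (/twu/).

2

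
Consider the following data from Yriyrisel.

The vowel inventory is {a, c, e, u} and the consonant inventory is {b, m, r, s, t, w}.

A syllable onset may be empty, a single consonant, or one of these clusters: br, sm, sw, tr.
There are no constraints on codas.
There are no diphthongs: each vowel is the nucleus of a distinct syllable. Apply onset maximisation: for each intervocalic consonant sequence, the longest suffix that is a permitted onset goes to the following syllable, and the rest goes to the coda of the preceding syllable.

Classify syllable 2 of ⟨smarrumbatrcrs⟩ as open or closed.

closed

The vowels are a, u, a, c — 4 nuclei, so 4 syllables.
σ1/σ2 boundary: /rr/; trying suffixes from longest down, /r/ is the first permitted one, so coda /r/ | onset /r/.
σ2/σ3 boundary: /mb/; trying suffixes from longest down, /b/ is the first permitted one, so coda /m/ | onset /b/.
σ3/σ4 boundary: /tr/ — entire cluster is a permitted onset → onset /tr/, coda ∅.
Result: smar.rum.ba.trcrs.
Syllable 2 is /rum/ with coda /m/, so it is closed.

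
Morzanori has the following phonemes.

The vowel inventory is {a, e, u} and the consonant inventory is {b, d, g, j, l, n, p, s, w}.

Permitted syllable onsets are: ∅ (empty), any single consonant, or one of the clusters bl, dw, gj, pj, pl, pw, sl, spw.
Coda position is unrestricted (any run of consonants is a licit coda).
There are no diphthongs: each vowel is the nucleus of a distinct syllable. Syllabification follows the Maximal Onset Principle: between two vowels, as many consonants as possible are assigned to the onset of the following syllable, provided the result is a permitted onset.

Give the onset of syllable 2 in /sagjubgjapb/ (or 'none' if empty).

Vowels present: a, u, a; each is a nucleus, giving 3 syllables.
/a…u/ gap (V1→V2): cluster /gj/ — /gj/ is itself a permitted onset, so the whole cluster goes right; preceding coda = ∅.
/u…a/ gap (V2→V3): /bgj/; trying suffixes from longest down, /gj/ is the first permitted one, so coda /b/ | onset /gj/.
So the parse is sa.gjub.gjapb.
Syllable 2 is /gjub/: onset /gj/, nucleus /u/, coda /b/.

gj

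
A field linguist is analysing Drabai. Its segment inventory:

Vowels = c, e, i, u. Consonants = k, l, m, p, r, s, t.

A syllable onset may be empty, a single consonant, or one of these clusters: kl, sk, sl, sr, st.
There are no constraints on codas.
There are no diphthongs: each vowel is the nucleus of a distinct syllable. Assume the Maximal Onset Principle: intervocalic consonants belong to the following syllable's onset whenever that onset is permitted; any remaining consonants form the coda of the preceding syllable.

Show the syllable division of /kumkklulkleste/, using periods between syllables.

Vowels present: u, u, e, e; each is a nucleus, giving 4 syllables.
V1 /u/ – V2 /u/: /mkkl/; trying suffixes from longest down, /kl/ is the first permitted one, so coda /mk/ | onset /kl/.
V2 /u/ – V3 /e/: /lkl/ — longest licit onset from the right is /kl/, leaving /l/ as coda.
V3 /e/ – V4 /e/: /st/ is a licit onset in full, so it all attaches to the next syllable.

kumk.klul.kle.ste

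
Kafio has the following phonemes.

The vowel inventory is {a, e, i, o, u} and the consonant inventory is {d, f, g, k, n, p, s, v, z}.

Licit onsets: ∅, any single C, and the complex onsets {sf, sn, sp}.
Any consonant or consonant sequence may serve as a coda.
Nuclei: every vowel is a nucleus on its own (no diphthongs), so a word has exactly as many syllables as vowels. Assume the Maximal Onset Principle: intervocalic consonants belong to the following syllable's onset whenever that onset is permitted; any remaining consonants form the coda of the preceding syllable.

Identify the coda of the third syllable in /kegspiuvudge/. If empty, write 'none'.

Nuclei (vowels): e, i, u, u, e → 5 syllables.
V1 /e/ – V2 /i/: cluster /gsp/ — the longest permitted-onset suffix is /sp/; onset = /sp/, preceding coda = /g/.
V2 /i/ – V3 /u/: nothing intervenes; syllable break is V.V.
V3 /u/ – V4 /u/: just /v/ — single C goes to the following onset.
V4 /u/ – V5 /e/: cluster /dg/ — the longest permitted-onset suffix is /g/; onset = /g/, preceding coda = /d/.
Putting it together: keg.spi.u.vud.ge.
Syllable 3 is /u/: onset ∅, nucleus /u/, coda ∅.

none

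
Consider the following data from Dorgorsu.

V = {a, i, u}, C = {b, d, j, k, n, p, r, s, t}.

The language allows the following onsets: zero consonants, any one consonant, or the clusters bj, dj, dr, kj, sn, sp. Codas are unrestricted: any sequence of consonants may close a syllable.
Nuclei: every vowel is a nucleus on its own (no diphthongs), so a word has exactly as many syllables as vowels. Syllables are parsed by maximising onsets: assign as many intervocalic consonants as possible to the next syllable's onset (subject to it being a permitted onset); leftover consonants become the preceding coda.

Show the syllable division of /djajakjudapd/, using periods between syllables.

Vowels present: a, a, u, a; each is a nucleus, giving 4 syllables.
V1 /a/ – V2 /a/: /j/ is a single consonant, so it becomes the next onset.
V2 /a/ – V3 /u/: cluster /kj/ — /kj/ is itself a permitted onset, so the whole cluster goes right; preceding coda = ∅.
V3 /u/ – V4 /a/: /d/ is a single consonant, so it becomes the next onset.

dja.ja.kju.dapd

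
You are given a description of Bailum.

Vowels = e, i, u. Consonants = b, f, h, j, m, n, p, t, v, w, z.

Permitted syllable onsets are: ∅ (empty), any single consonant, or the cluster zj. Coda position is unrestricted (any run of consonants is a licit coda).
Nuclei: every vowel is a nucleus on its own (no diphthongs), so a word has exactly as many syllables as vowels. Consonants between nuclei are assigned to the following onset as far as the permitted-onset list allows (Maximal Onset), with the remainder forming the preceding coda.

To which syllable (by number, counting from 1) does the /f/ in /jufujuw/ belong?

2

Nuclei (vowels): u, u, u → 3 syllables.
V1 /u/ – V2 /u/: /f/ → onset of the next syllable (single consonants are always licit onsets).
V2 /u/ – V3 /u/: /j/ → onset of the next syllable (single consonants are always licit onsets).
Putting it together: ju.fu.juw.
The /f/ is in the onset of syllable 2 (/fu/).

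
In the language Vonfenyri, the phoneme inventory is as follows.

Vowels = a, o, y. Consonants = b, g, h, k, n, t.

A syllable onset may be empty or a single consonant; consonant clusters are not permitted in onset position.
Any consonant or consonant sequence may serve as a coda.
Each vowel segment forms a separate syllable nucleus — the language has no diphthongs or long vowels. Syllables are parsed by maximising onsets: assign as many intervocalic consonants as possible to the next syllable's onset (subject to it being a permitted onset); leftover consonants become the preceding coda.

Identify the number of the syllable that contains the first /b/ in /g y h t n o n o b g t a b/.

The vowels are y, o, o, a — 4 nuclei, so 4 syllables.
σ1/σ2 boundary: cluster /htn/ — the longest permitted-onset suffix is /n/; onset = /n/, preceding coda = /ht/.
σ2/σ3 boundary: /n/ → onset of the next syllable (single consonants are always licit onsets).
σ3/σ4 boundary: /bgt/ — longest licit onset from the right is /t/, leaving /bg/ as coda.
So the parse is gyht.no.nobg.tab.
The first /b/ is in the coda of syllable 3 (/nobg/).

3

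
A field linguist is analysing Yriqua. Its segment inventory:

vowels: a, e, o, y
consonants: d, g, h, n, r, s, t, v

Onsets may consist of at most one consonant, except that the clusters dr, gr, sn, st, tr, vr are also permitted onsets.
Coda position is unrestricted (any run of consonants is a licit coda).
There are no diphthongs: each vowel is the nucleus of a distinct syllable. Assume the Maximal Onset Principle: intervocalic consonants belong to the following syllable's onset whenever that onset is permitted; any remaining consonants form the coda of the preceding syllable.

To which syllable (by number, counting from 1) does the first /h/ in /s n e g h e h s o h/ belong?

Nuclei (vowels): e, e, o → 3 syllables.
V1 /e/ – V2 /e/: /gh/; trying suffixes from longest down, /h/ is the first permitted one, so coda /g/ | onset /h/.
V2 /e/ – V3 /o/: /hs/ splits as /h/ + /s/ (/s/ is the longest suffix that is a licit onset).
Syllabification: sneg.heh.soh.
The first /h/ is in the onset of syllable 2 (/heh/).

2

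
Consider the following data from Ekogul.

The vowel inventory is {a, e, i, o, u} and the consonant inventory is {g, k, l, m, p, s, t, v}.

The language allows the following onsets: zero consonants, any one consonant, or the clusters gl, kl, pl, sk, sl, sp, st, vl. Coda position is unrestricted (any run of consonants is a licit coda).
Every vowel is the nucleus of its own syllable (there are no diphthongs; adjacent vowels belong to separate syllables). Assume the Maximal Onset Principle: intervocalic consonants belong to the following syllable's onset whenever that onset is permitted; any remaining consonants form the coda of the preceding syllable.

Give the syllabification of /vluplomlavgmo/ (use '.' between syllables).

vlu.plom.lavg.mo

The vowels are u, o, a, o — 4 nuclei, so 4 syllables.
/u…o/ gap (V1→V2): /pl/ is a licit onset in full, so it all attaches to the next syllable.
/o…a/ gap (V2→V3): cluster /ml/ — the longest permitted-onset suffix is /l/; onset = /l/, preceding coda = /m/.
/a…o/ gap (V3→V4): cluster /vgm/ — the longest permitted-onset suffix is /m/; onset = /m/, preceding coda = /vg/.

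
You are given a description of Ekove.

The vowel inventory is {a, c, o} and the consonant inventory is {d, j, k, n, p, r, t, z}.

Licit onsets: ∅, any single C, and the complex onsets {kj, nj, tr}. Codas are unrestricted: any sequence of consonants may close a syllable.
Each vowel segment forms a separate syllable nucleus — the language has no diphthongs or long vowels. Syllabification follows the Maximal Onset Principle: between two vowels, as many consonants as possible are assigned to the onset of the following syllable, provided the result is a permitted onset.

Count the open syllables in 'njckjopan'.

2

The vowels are c, o, a — 3 nuclei, so 3 syllables.
/c…o/ gap (V1→V2): /kj/ — entire cluster is a permitted onset → onset /kj/, coda ∅.
/o…a/ gap (V2→V3): /p/ → onset of the next syllable (single consonants are always licit onsets).
Syllabification: njc.kjo.pan.
Classifying each syllable: /njc/ (open), /kjo/ (open), /pan/ (closed).
Open syllables: 2.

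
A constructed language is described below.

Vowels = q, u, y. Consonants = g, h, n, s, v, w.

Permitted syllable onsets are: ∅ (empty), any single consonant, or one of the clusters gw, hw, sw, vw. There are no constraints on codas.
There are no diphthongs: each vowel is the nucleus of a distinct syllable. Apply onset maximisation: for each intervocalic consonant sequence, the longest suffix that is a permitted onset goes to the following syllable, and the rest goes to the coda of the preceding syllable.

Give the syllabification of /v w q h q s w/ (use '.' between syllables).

vwq.hqsw

The vowels are q, q — 2 nuclei, so 2 syllables.
/q…q/ gap (V1→V2): /h/ → onset of the next syllable (single consonants are always licit onsets).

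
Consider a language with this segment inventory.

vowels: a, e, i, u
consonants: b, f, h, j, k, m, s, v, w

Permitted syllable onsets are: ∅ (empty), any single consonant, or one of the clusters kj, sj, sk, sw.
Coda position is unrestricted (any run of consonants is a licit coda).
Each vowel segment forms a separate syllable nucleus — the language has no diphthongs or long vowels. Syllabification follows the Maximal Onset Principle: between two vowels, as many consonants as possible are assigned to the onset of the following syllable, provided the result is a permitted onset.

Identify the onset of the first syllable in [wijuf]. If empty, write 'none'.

The vowels are i, u — 2 nuclei, so 2 syllables.
σ1/σ2 boundary: /j/ is a single consonant, so it becomes the next onset.
Result: wi.juf.
Syllable 1 is /wi/: onset /w/, nucleus /i/, coda ∅.

w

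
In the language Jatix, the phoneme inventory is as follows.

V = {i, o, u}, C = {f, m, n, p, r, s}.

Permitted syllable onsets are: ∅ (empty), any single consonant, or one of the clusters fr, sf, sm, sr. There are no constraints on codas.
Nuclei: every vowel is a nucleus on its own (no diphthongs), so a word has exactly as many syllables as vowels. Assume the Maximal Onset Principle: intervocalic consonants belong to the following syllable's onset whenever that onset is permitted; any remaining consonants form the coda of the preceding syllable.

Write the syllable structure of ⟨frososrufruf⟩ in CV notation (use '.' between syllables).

Vowels present: o, o, u, u; each is a nucleus, giving 4 syllables.
V1 /o/ – V2 /o/: /s/ → onset of the next syllable (single consonants are always licit onsets).
V2 /o/ – V3 /u/: /sr/ is a licit onset in full, so it all attaches to the next syllable.
V3 /u/ – V4 /u/: /fr/ is a licit onset in full, so it all attaches to the next syllable.
Result: fro.so.sru.fruf.
Mapping each syllable to C/V: /fro/ → CCV, /so/ → CV, /sru/ → CCV, /fruf/ → CCVC.

CCV.CV.CCV.CCVC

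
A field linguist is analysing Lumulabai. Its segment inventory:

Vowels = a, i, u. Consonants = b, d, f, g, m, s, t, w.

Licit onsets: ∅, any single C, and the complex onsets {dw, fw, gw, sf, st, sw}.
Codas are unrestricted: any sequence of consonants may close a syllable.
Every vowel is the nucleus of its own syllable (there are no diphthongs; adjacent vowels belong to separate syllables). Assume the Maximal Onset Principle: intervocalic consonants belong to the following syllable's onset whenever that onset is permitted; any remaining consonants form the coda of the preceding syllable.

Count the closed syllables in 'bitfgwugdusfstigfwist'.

5

Nuclei (vowels): i, u, u, i, i → 5 syllables.
/i…u/ gap (V1→V2): /tfgw/ splits as /tf/ + /gw/ (/gw/ is the longest suffix that is a licit onset).
/u…u/ gap (V2→V3): /gd/ splits as /g/ + /d/ (/d/ is the longest suffix that is a licit onset).
/u…i/ gap (V3→V4): /sfst/ splits as /sf/ + /st/ (/st/ is the longest suffix that is a licit onset).
/i…i/ gap (V4→V5): /gfw/ — longest licit onset from the right is /fw/, leaving /g/ as coda.
Syllabification: bitf.gwug.dusf.stig.fwist.
Classifying each syllable: /bitf/ (closed), /gwug/ (closed), /dusf/ (closed), /stig/ (closed), /fwist/ (closed).
Closed syllables: 5.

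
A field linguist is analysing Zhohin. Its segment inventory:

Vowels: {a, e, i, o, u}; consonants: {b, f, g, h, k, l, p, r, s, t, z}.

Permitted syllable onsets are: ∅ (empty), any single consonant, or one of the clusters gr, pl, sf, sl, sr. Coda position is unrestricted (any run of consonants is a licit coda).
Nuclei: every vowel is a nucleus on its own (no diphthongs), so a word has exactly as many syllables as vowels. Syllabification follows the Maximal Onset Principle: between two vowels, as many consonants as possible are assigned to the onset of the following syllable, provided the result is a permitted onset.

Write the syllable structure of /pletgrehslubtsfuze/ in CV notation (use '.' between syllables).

The vowels are e, e, u, u, e — 5 nuclei, so 5 syllables.
V1 /e/ – V2 /e/: /tgr/ — longest licit onset from the right is /gr/, leaving /t/ as coda.
V2 /e/ – V3 /u/: cluster /hsl/ — the longest permitted-onset suffix is /sl/; onset = /sl/, preceding coda = /h/.
V3 /u/ – V4 /u/: /btsf/ splits as /bt/ + /sf/ (/sf/ is the longest suffix that is a licit onset).
V4 /u/ – V5 /e/: /z/ is a single consonant, so it becomes the next onset.
Syllabification: plet.greh.slubt.sfu.ze.
Mapping each syllable to C/V: /plet/ → CCVC, /greh/ → CCVC, /slubt/ → CCVCC, /sfu/ → CCV, /ze/ → CV.

CCVC.CCVC.CCVCC.CCV.CV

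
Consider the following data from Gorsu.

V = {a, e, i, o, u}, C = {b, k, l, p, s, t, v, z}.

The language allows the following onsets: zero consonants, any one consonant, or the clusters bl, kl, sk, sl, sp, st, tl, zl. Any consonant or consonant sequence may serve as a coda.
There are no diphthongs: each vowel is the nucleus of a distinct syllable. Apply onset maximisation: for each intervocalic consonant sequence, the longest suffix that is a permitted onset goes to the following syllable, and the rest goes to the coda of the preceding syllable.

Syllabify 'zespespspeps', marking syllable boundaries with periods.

Nuclei (vowels): e, e, e → 3 syllables.
/e…e/ gap (V1→V2): /sp/ is a licit onset in full, so it all attaches to the next syllable.
/e…e/ gap (V2→V3): cluster /spsp/ — the longest permitted-onset suffix is /sp/; onset = /sp/, preceding coda = /sp/.

ze.spesp.speps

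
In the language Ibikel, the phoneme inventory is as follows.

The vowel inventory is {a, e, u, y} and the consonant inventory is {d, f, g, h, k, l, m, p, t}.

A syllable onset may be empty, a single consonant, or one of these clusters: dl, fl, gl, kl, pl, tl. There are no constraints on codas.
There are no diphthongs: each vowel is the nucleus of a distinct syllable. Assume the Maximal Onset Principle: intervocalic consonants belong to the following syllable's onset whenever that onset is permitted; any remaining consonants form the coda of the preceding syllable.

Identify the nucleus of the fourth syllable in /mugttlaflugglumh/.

The vowels are u, a, u, u — 4 nuclei, so 4 syllables.
The fourth nucleus (vowel 4 from the left) is /u/.

u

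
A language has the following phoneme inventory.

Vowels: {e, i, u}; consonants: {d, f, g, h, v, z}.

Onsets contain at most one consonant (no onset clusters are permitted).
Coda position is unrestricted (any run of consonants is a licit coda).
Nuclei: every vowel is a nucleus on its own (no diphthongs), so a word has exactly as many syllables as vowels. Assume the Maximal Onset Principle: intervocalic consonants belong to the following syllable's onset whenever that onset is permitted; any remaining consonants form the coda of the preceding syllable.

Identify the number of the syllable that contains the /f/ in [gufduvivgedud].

1

Vowels present: u, u, i, e, u; each is a nucleus, giving 5 syllables.
σ1/σ2 boundary: /fd/ — longest licit onset from the right is /d/, leaving /f/ as coda.
σ2/σ3 boundary: /v/ → onset of the next syllable (single consonants are always licit onsets).
σ3/σ4 boundary: cluster /vg/ — the longest permitted-onset suffix is /g/; onset = /g/, preceding coda = /v/.
σ4/σ5 boundary: just /d/ — single C goes to the following onset.
Putting it together: guf.du.viv.ge.dud.
The /f/ is in the coda of syllable 1 (/guf/).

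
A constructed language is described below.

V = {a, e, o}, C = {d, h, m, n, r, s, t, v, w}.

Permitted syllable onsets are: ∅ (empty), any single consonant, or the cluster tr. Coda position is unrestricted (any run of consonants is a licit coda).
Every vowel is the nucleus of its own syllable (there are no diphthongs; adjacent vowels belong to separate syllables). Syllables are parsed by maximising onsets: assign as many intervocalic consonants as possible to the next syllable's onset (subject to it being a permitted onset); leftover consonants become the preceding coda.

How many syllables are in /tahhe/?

2

Vowels present: a, e; each is a nucleus, giving 2 syllables.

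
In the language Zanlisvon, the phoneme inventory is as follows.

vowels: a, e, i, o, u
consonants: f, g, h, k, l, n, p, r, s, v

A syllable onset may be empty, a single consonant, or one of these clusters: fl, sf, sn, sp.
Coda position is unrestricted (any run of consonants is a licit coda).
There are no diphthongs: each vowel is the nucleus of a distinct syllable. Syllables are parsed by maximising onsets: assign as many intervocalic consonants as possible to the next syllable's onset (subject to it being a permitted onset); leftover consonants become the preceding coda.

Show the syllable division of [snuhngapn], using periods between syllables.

Nuclei (vowels): u, a → 2 syllables.
/u…a/ gap (V1→V2): /hng/; trying suffixes from longest down, /g/ is the first permitted one, so coda /hn/ | onset /g/.

snuhn.gapn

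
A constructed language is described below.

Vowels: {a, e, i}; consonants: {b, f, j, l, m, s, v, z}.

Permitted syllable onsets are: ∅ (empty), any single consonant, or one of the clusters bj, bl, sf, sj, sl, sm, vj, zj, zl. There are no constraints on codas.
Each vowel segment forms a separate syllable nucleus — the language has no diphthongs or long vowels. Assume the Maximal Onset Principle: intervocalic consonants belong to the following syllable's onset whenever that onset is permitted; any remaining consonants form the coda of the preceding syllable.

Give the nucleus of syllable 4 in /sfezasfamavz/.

Nuclei (vowels): e, a, a, a → 4 syllables.
The fourth nucleus (vowel 4 from the left) is /a/.

a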